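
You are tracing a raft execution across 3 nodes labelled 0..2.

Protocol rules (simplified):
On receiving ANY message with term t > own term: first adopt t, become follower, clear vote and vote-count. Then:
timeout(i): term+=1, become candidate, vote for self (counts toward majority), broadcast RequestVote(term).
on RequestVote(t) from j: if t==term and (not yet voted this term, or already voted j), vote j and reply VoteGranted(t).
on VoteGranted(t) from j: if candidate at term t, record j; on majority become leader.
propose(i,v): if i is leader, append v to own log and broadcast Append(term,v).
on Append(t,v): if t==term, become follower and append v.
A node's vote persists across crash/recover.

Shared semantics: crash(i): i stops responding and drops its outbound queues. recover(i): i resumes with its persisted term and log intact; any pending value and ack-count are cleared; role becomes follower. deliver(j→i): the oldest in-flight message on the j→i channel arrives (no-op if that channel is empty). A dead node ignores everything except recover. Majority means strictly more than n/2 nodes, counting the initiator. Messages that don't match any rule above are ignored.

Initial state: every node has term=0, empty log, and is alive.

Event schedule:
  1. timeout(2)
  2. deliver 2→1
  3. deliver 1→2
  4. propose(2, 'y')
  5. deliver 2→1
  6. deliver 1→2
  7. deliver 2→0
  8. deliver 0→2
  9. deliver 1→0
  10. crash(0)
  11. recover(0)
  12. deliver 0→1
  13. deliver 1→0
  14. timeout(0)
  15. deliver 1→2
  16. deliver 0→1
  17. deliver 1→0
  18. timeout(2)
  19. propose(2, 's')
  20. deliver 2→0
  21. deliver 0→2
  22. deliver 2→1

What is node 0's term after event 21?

2

after 1 — timeout(2): n2:cand/t1/[-]
after 2 — deliver 2→1: n1:foll/t1/[-]
after 3 — deliver 1→2: n2:lead/t1/[-]
after 4 — propose(2,'y'): n2:lead/t1/[y]
after 5 — deliver 2→1: n1:foll/t1/[y]
after 6 — deliver 1→2: ·
after 7 — deliver 2→0: n0:foll/t1/[-]
after 8 — deliver 0→2: ·
after 9 — deliver 1→0: ·
after 10 — crash(0): n0:✗foll/t1/[-]
after 11 — recover(0): n0:foll/t1/[-]
after 12 — deliver 0→1: ·
after 13 — deliver 1→0: ·
after 14 — timeout(0): n0:cand/t2/[-]
after 15 — deliver 1→2: ·
after 16 — deliver 0→1: n1:foll/t2/[y]
after 17 — deliver 1→0: n0:lead/t2/[-]
after 18 — timeout(2): n2:cand/t2/[y]
after 19 — propose(2,'s'): ·
after 20 — deliver 2→0: ·
after 21 — deliver 0→2: ·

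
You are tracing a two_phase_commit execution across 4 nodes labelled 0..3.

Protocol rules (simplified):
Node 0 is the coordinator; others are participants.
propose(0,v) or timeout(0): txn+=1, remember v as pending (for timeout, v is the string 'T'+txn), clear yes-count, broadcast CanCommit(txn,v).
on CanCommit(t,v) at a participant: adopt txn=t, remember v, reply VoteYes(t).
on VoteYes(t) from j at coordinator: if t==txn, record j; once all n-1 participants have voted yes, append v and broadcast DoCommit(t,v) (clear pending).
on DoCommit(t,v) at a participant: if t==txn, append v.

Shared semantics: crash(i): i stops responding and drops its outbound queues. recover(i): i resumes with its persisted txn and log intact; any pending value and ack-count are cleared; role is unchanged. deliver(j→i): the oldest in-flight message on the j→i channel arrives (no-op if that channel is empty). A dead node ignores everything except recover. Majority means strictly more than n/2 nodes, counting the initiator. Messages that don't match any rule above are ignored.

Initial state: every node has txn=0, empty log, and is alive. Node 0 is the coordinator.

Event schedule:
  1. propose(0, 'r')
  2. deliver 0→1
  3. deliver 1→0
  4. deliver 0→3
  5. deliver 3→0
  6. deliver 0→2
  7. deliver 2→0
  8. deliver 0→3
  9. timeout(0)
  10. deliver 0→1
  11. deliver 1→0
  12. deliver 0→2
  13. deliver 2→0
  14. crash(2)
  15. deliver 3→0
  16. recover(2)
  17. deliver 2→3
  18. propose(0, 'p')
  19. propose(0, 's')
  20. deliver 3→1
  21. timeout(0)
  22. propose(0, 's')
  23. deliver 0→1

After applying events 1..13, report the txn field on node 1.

[1] propose(0,'r') → N0(coor t1 [-])
[2] deliver 0→1 → N1(part t1 [-])
[3] deliver 1→0 → ∅
[4] deliver 0→3 → N3(part t1 [-])
[5] deliver 3→0 → ∅
[6] deliver 0→2 → N2(part t1 [-])
[7] deliver 2→0 → N0(coor t1 [r])
[8] deliver 0→3 → N3(part t1 [r])
[9] timeout(0) → N0(coor t2 [r])
[10] deliver 0→1 → N1(part t1 [r])
[11] deliver 1→0 → ∅
[12] deliver 0→2 → N2(part t1 [r])
[13] deliver 2→0 → ∅

1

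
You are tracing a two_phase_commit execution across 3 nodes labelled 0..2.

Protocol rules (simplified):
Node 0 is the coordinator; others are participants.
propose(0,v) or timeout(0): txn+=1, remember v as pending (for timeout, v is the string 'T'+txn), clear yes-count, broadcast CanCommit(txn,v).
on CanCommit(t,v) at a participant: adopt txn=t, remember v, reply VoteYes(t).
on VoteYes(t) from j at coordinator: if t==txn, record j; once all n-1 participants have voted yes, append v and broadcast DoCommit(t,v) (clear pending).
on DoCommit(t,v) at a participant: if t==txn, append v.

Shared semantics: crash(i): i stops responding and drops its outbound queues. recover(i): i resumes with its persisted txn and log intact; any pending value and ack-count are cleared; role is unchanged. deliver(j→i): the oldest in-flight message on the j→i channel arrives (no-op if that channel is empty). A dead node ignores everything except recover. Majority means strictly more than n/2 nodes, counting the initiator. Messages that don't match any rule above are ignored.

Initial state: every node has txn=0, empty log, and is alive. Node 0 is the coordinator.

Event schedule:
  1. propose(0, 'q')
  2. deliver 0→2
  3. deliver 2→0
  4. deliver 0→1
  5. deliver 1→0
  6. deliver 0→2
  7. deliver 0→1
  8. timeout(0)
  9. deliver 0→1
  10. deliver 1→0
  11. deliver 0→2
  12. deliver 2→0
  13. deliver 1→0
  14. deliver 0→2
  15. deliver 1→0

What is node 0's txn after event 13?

[1] propose(0,'q') → N0(coor t1 [-])
[2] deliver 0→2 → N2(part t1 [-])
[3] deliver 2→0 → ∅
[4] deliver 0→1 → N1(part t1 [-])
[5] deliver 1→0 → N0(coor t1 [q])
[6] deliver 0→2 → N2(part t1 [q])
[7] deliver 0→1 → N1(part t1 [q])
[8] timeout(0) → N0(coor t2 [q])
[9] deliver 0→1 → N1(part t2 [q])
[10] deliver 1→0 → ∅
[11] deliver 0→2 → N2(part t2 [q])
[12] deliver 2→0 → N0(coor t2 [q,T2])
[13] deliver 1→0 → ∅

2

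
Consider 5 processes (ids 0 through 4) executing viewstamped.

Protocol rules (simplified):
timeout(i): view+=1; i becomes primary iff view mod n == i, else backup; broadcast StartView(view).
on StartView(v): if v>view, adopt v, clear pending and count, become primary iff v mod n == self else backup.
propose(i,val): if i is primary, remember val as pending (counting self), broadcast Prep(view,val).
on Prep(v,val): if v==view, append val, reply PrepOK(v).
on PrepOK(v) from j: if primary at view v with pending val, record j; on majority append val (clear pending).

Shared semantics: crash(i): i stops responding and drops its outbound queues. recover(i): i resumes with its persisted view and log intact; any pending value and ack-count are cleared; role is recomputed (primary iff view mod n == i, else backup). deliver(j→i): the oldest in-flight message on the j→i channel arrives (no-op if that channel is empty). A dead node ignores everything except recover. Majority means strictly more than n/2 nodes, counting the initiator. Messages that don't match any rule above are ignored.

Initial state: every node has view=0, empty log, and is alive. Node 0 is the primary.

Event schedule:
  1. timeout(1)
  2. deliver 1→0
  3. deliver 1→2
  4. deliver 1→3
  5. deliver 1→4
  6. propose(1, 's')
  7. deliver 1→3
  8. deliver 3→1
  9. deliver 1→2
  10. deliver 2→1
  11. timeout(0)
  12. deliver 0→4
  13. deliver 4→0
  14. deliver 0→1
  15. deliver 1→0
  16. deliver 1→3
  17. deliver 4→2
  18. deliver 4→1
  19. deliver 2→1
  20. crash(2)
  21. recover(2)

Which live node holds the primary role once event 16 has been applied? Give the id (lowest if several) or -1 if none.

after 1 — timeout(1): n1:prim/v1/[-]
after 2 — deliver 1→0: n0:back/v1/[-]
after 3 — deliver 1→2: n2:back/v1/[-]
after 4 — deliver 1→3: n3:back/v1/[-]
after 5 — deliver 1→4: n4:back/v1/[-]
after 6 — propose(1,'s'): ·
after 7 — deliver 1→3: n3:back/v1/[s]
after 8 — deliver 3→1: ·
after 9 — deliver 1→2: n2:back/v1/[s]
after 10 — deliver 2→1: n1:prim/v1/[s]
after 11 — timeout(0): n0:back/v2/[-]
after 12 — deliver 0→4: n4:back/v2/[-]
after 13 — deliver 4→0: ·
after 14 — deliver 0→1: n1:back/v2/[s]
after 15 — deliver 1→0: ·
after 16 — deliver 1→3: ·

-1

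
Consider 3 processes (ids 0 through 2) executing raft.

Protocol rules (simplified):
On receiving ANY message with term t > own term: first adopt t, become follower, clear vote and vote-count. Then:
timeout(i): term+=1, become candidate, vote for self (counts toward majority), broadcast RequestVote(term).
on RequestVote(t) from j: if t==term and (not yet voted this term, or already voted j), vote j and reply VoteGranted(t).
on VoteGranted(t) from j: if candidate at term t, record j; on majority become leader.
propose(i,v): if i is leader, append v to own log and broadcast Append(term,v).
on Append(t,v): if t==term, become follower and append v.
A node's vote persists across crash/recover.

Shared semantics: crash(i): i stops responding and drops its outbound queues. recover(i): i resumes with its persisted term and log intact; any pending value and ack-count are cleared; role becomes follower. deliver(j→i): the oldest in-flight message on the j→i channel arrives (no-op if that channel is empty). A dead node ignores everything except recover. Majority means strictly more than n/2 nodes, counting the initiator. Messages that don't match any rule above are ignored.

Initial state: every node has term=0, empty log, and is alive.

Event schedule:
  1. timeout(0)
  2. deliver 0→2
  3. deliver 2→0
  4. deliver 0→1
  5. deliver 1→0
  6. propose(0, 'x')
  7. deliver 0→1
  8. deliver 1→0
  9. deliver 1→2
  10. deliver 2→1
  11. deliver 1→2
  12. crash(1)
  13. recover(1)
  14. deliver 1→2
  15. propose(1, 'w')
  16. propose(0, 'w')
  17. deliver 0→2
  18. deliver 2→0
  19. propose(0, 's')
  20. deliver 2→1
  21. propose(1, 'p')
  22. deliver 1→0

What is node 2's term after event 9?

e1 timeout(0): 0[cand,t=1,-]
e2 deliver 0→2: 2[foll,t=1,-]
e3 deliver 2→0: 0[lead,t=1,-]
e4 deliver 0→1: 1[foll,t=1,-]
e5 deliver 1→0: ·
e6 propose(0,'x'): 0[lead,t=1,x]
e7 deliver 0→1: 1[foll,t=1,x]
e8 deliver 1→0: ·
e9 deliver 1→2: ·

1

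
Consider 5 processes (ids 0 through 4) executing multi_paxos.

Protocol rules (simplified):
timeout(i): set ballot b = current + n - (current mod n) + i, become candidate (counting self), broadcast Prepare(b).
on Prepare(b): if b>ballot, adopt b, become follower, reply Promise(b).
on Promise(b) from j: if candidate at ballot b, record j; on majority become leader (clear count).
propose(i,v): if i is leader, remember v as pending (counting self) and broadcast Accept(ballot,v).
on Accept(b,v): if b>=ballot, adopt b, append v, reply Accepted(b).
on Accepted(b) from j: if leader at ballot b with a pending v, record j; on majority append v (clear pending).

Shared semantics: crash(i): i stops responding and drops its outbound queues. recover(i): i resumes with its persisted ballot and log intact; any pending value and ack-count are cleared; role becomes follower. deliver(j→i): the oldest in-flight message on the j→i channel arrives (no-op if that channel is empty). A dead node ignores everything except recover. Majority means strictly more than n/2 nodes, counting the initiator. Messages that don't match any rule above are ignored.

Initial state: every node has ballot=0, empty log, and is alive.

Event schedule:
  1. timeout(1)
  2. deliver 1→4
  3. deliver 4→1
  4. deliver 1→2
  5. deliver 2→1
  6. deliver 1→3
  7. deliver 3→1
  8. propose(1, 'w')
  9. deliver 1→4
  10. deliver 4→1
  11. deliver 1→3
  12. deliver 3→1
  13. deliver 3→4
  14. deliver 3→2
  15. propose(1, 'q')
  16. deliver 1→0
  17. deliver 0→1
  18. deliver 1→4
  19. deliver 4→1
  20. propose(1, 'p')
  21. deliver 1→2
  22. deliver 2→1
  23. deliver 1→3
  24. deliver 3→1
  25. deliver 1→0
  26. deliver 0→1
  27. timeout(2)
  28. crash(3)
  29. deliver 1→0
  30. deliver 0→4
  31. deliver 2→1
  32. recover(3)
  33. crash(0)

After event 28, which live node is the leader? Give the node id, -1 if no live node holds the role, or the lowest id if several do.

1

step 1 timeout(1): 1={cand,b=6,log=-}
step 2 deliver 1→4: 4={foll,b=6,log=-}
step 3 deliver 4→1: —
step 4 deliver 1→2: 2={foll,b=6,log=-}
step 5 deliver 2→1: 1={lead,b=6,log=-}
step 6 deliver 1→3: 3={foll,b=6,log=-}
step 7 deliver 3→1: —
step 8 propose(1,'w'): —
step 9 deliver 1→4: 4={foll,b=6,log=w}
step 10 deliver 4→1: —
step 11 deliver 1→3: 3={foll,b=6,log=w}
step 12 deliver 3→1: 1={lead,b=6,log=w}
step 13 deliver 3→4: —
step 14 deliver 3→2: —
step 15 propose(1,'q'): —
step 16 deliver 1→0: 0={foll,b=6,log=-}
step 17 deliver 0→1: —
step 18 deliver 1→4: 4={foll,b=6,log=w,q}
step 19 deliver 4→1: —
step 20 propose(1,'p'): —
step 21 deliver 1→2: 2={foll,b=6,log=w}
step 22 deliver 2→1: —
step 23 deliver 1→3: 3={foll,b=6,log=w,q}
step 24 deliver 3→1: 1={lead,b=6,log=w,p}
step 25 deliver 1→0: 0={foll,b=6,log=w}
step 26 deliver 0→1: —
step 27 timeout(2): 2={cand,b=12,log=w}
step 28 crash(3): 3={✗foll,b=6,log=w,q}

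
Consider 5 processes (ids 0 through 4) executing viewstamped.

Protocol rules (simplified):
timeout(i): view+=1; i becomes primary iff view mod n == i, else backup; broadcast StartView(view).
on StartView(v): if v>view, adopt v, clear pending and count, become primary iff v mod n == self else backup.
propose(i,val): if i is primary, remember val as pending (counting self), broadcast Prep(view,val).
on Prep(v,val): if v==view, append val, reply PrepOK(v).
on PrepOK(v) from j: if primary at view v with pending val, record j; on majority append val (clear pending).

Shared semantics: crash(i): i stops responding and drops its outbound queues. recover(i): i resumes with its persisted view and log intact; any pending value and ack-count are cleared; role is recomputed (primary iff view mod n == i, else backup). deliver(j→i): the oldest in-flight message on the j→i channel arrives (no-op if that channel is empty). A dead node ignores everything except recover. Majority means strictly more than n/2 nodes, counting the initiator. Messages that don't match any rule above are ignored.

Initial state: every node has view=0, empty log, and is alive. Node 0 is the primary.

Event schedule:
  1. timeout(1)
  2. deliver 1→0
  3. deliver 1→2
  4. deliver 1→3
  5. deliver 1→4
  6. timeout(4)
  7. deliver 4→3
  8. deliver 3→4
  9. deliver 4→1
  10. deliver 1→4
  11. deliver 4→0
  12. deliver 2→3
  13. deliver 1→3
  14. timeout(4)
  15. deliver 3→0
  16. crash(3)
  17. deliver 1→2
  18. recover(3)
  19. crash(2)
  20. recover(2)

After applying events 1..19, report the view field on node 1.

2

after 1 — timeout(1): n1:prim/v1/[-]
after 2 — deliver 1→0: n0:back/v1/[-]
after 3 — deliver 1→2: n2:back/v1/[-]
after 4 — deliver 1→3: n3:back/v1/[-]
after 5 — deliver 1→4: n4:back/v1/[-]
after 6 — timeout(4): n4:back/v2/[-]
after 7 — deliver 4→3: n3:back/v2/[-]
after 8 — deliver 3→4: ·
after 9 — deliver 4→1: n1:back/v2/[-]
after 10 — deliver 1→4: ·
after 11 — deliver 4→0: n0:back/v2/[-]
after 12 — deliver 2→3: ·
after 13 — deliver 1→3: ·
after 14 — timeout(4): n4:back/v3/[-]
after 15 — deliver 3→0: ·
after 16 — crash(3): n3:✗back/v2/[-]
after 17 — deliver 1→2: ·
after 18 — recover(3): n3:back/v2/[-]
after 19 — crash(2): n2:✗back/v1/[-]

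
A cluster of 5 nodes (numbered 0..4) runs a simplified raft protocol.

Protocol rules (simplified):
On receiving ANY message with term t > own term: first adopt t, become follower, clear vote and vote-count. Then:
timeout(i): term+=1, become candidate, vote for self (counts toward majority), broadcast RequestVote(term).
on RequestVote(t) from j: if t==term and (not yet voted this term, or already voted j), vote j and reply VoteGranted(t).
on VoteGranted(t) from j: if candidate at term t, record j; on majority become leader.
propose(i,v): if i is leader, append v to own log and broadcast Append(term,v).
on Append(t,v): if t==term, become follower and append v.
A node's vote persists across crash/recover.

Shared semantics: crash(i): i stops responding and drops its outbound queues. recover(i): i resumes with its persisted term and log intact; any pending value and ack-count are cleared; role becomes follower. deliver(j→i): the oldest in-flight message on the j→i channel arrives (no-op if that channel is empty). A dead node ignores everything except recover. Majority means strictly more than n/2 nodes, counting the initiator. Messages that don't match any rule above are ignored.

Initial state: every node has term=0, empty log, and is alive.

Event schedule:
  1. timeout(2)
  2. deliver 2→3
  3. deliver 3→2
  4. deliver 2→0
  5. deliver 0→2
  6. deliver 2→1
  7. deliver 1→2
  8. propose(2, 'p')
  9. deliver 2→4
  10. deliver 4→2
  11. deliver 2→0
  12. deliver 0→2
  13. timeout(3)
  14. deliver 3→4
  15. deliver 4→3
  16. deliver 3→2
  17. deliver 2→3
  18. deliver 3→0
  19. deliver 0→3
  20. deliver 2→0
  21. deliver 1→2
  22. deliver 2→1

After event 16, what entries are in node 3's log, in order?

empty

[1] timeout(2) → N2(cand t1 [-])
[2] deliver 2→3 → N3(foll t1 [-])
[3] deliver 3→2 → ∅
[4] deliver 2→0 → N0(foll t1 [-])
[5] deliver 0→2 → N2(lead t1 [-])
[6] deliver 2→1 → N1(foll t1 [-])
[7] deliver 1→2 → ∅
[8] propose(2,'p') → N2(lead t1 [p])
[9] deliver 2→4 → N4(foll t1 [-])
[10] deliver 4→2 → ∅
[11] deliver 2→0 → N0(foll t1 [p])
[12] deliver 0→2 → ∅
[13] timeout(3) → N3(cand t2 [-])
[14] deliver 3→4 → N4(foll t2 [-])
[15] deliver 4→3 → ∅
[16] deliver 3→2 → N2(foll t2 [p])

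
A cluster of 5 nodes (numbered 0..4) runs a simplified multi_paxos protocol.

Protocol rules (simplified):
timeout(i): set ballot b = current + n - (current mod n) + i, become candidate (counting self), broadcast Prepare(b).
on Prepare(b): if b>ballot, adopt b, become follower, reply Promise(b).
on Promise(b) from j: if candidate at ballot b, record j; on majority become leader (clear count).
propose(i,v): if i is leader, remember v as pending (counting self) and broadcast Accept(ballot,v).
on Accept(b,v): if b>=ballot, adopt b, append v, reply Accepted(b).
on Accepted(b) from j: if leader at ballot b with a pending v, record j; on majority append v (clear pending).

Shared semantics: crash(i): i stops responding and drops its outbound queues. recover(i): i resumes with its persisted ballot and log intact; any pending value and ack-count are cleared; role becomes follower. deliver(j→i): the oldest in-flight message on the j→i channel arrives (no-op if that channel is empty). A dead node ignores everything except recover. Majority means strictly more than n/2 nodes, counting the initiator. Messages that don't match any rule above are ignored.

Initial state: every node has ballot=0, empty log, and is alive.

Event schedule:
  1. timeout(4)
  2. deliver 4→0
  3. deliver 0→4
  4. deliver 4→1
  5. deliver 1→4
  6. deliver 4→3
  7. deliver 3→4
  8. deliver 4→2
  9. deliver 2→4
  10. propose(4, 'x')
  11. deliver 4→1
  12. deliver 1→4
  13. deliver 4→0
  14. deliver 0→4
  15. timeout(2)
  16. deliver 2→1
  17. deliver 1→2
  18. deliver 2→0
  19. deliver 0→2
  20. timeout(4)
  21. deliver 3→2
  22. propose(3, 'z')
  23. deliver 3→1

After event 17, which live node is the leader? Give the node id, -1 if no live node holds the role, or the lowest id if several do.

4

[1] timeout(4) → N4(cand b9 [-])
[2] deliver 4→0 → N0(foll b9 [-])
[3] deliver 0→4 → ∅
[4] deliver 4→1 → N1(foll b9 [-])
[5] deliver 1→4 → N4(lead b9 [-])
[6] deliver 4→3 → N3(foll b9 [-])
[7] deliver 3→4 → ∅
[8] deliver 4→2 → N2(foll b9 [-])
[9] deliver 2→4 → ∅
[10] propose(4,'x') → ∅
[11] deliver 4→1 → N1(foll b9 [x])
[12] deliver 1→4 → ∅
[13] deliver 4→0 → N0(foll b9 [x])
[14] deliver 0→4 → N4(lead b9 [x])
[15] timeout(2) → N2(cand b12 [-])
[16] deliver 2→1 → N1(foll b12 [x])
[17] deliver 1→2 → ∅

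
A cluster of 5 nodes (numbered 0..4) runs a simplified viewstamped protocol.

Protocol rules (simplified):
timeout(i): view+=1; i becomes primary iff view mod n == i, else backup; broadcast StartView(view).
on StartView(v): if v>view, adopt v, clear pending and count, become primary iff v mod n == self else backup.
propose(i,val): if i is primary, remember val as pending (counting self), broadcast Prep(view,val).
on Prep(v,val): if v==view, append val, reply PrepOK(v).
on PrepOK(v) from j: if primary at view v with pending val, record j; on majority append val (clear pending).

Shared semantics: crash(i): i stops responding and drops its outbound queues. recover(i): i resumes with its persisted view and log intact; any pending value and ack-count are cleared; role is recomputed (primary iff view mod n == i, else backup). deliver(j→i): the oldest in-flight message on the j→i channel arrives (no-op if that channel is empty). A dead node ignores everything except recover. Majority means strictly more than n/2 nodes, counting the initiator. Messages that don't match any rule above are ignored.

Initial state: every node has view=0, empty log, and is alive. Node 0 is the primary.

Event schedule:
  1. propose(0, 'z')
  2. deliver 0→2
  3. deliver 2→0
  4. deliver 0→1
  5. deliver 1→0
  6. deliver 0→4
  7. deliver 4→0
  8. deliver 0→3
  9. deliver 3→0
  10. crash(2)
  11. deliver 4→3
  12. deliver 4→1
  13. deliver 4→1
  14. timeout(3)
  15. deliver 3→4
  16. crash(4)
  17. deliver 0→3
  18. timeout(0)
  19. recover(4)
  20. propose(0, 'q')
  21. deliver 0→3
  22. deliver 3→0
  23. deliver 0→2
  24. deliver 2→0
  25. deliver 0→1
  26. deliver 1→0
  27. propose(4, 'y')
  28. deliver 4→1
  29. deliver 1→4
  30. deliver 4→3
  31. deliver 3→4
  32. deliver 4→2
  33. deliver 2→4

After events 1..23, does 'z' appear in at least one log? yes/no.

after 1 — propose(0,'z'): ·
after 2 — deliver 0→2: n2:back/v0/[z]
after 3 — deliver 2→0: ·
after 4 — deliver 0→1: n1:back/v0/[z]
after 5 — deliver 1→0: n0:prim/v0/[z]
after 6 — deliver 0→4: n4:back/v0/[z]
after 7 — deliver 4→0: ·
after 8 — deliver 0→3: n3:back/v0/[z]
after 9 — deliver 3→0: ·
after 10 — crash(2): n2:✗back/v0/[z]
after 11 — deliver 4→3: ·
after 12 — deliver 4→1: ·
after 13 — deliver 4→1: ·
after 14 — timeout(3): n3:back/v1/[z]
after 15 — deliver 3→4: n4:back/v1/[z]
after 16 — crash(4): n4:✗back/v1/[z]
after 17 — deliver 0→3: ·
after 18 — timeout(0): n0:back/v1/[z]
after 19 — recover(4): n4:back/v1/[z]
after 20 — propose(0,'q'): ·
after 21 — deliver 0→3: ·
after 22 — deliver 3→0: ·
after 23 — deliver 0→2: ·

yes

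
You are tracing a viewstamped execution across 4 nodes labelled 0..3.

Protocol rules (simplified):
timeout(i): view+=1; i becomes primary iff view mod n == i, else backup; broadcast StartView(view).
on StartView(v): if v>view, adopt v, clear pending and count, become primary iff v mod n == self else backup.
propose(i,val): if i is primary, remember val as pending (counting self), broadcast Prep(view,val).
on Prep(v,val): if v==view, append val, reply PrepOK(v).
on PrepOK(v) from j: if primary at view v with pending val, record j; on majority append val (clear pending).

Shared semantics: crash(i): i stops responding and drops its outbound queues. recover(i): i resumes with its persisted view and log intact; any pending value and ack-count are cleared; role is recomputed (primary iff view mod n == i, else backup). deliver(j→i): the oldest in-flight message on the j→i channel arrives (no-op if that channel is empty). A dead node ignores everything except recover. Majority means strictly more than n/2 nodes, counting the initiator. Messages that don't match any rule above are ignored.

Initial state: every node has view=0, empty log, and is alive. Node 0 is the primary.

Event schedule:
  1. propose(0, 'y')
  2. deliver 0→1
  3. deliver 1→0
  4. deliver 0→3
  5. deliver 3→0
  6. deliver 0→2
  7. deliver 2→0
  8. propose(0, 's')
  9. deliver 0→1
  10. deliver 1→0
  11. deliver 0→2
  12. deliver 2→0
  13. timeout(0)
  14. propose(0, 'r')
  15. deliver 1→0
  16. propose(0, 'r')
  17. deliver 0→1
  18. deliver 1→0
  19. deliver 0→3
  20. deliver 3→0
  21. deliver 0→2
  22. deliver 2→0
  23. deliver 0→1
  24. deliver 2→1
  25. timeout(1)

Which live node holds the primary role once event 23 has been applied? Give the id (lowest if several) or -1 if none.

1

[1] propose(0,'y') → ∅
[2] deliver 0→1 → N1(back v0 [y])
[3] deliver 1→0 → ∅
[4] deliver 0→3 → N3(back v0 [y])
[5] deliver 3→0 → N0(prim v0 [y])
[6] deliver 0→2 → N2(back v0 [y])
[7] deliver 2→0 → ∅
[8] propose(0,'s') → ∅
[9] deliver 0→1 → N1(back v0 [y,s])
[10] deliver 1→0 → ∅
[11] deliver 0→2 → N2(back v0 [y,s])
[12] deliver 2→0 → N0(prim v0 [y,s])
[13] timeout(0) → N0(back v1 [y,s])
[14] propose(0,'r') → ∅
[15] deliver 1→0 → ∅
[16] propose(0,'r') → ∅
[17] deliver 0→1 → N1(prim v1 [y,s])
[18] deliver 1→0 → ∅
[19] deliver 0→3 → N3(back v0 [y,s])
[20] deliver 3→0 → ∅
[21] deliver 0→2 → N2(back v1 [y,s])
[22] deliver 2→0 → ∅
[23] deliver 0→1 → ∅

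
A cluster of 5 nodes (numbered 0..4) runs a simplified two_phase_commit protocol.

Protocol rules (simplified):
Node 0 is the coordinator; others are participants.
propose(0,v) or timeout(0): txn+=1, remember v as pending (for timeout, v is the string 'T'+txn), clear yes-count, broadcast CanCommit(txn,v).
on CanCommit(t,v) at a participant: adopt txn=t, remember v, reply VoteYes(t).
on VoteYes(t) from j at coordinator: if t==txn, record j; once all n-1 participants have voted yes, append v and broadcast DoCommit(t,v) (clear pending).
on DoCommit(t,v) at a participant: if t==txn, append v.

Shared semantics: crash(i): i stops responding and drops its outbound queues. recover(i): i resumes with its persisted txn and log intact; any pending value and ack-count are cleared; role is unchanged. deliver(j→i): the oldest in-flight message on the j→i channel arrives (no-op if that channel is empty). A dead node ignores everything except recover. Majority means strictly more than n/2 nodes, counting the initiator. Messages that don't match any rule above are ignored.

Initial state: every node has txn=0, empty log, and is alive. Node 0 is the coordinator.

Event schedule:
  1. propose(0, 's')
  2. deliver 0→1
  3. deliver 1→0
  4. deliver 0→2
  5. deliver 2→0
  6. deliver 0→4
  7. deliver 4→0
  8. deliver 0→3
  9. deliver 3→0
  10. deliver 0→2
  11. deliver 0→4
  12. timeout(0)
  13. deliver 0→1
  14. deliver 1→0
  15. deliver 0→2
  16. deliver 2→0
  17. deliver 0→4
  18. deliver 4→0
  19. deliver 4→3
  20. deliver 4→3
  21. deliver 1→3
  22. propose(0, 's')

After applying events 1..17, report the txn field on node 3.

1

e1 propose(0,'s'): 0[coor,t=1,-]
e2 deliver 0→1: 1[part,t=1,-]
e3 deliver 1→0: ·
e4 deliver 0→2: 2[part,t=1,-]
e5 deliver 2→0: ·
e6 deliver 0→4: 4[part,t=1,-]
e7 deliver 4→0: ·
e8 deliver 0→3: 3[part,t=1,-]
e9 deliver 3→0: 0[coor,t=1,s]
e10 deliver 0→2: 2[part,t=1,s]
e11 deliver 0→4: 4[part,t=1,s]
e12 timeout(0): 0[coor,t=2,s]
e13 deliver 0→1: 1[part,t=1,s]
e14 deliver 1→0: ·
e15 deliver 0→2: 2[part,t=2,s]
e16 deliver 2→0: ·
e17 deliver 0→4: 4[part,t=2,s]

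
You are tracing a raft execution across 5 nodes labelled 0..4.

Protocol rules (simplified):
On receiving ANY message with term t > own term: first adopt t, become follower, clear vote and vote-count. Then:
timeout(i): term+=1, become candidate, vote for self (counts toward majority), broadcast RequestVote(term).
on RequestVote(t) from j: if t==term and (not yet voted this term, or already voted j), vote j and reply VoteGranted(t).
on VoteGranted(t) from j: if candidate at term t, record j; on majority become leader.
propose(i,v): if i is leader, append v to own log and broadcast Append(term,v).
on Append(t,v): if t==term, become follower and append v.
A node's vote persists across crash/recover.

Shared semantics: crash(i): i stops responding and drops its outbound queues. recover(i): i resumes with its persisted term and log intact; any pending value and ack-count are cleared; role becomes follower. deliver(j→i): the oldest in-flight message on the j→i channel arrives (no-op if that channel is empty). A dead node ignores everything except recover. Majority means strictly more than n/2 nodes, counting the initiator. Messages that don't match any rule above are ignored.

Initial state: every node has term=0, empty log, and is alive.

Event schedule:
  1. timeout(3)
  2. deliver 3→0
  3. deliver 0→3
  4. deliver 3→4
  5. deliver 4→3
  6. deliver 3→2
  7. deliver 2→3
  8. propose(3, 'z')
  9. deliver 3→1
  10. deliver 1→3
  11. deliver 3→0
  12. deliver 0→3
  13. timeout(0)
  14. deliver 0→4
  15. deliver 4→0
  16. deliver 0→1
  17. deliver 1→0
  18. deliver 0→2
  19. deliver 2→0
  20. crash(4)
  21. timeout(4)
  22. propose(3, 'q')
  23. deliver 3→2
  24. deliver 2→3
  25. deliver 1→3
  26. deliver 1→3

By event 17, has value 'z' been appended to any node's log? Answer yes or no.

[1] timeout(3) → N3(cand t1 [-])
[2] deliver 3→0 → N0(foll t1 [-])
[3] deliver 0→3 → ∅
[4] deliver 3→4 → N4(foll t1 [-])
[5] deliver 4→3 → N3(lead t1 [-])
[6] deliver 3→2 → N2(foll t1 [-])
[7] deliver 2→3 → ∅
[8] propose(3,'z') → N3(lead t1 [z])
[9] deliver 3→1 → N1(foll t1 [-])
[10] deliver 1→3 → ∅
[11] deliver 3→0 → N0(foll t1 [z])
[12] deliver 0→3 → ∅
[13] timeout(0) → N0(cand t2 [z])
[14] deliver 0→4 → N4(foll t2 [-])
[15] deliver 4→0 → ∅
[16] deliver 0→1 → N1(foll t2 [-])
[17] deliver 1→0 → N0(lead t2 [z])

yes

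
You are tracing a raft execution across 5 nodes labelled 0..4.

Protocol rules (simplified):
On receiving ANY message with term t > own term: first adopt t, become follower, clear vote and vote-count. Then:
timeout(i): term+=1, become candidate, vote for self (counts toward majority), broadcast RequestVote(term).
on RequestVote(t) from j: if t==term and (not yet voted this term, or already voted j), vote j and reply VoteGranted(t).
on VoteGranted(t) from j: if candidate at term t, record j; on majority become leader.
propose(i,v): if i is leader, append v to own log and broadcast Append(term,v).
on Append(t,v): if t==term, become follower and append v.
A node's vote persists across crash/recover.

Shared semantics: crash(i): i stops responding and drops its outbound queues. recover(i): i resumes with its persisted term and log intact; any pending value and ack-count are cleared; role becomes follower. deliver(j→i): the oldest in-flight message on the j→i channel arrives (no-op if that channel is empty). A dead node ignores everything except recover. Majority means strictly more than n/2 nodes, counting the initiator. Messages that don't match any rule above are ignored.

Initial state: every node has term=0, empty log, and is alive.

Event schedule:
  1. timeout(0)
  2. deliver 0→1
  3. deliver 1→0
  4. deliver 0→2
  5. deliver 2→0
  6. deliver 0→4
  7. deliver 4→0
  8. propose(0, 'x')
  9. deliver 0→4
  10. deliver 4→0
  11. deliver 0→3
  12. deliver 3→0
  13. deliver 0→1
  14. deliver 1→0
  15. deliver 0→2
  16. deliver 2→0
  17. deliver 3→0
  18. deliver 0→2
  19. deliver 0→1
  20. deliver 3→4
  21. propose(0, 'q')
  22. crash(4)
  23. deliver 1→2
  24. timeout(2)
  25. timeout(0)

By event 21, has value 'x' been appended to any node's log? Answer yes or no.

yes

after 1 — timeout(0): n0:cand/t1/[-]
after 2 — deliver 0→1: n1:foll/t1/[-]
after 3 — deliver 1→0: ·
after 4 — deliver 0→2: n2:foll/t1/[-]
after 5 — deliver 2→0: n0:lead/t1/[-]
after 6 — deliver 0→4: n4:foll/t1/[-]
after 7 — deliver 4→0: ·
after 8 — propose(0,'x'): n0:lead/t1/[x]
after 9 — deliver 0→4: n4:foll/t1/[x]
after 10 — deliver 4→0: ·
after 11 — deliver 0→3: n3:foll/t1/[-]
after 12 — deliver 3→0: ·
after 13 — deliver 0→1: n1:foll/t1/[x]
after 14 — deliver 1→0: ·
after 15 — deliver 0→2: n2:foll/t1/[x]
after 16 — deliver 2→0: ·
after 17 — deliver 3→0: ·
after 18 — deliver 0→2: ·
after 19 — deliver 0→1: ·
after 20 — deliver 3→4: ·
after 21 — propose(0,'q'): n0:lead/t1/[x,q]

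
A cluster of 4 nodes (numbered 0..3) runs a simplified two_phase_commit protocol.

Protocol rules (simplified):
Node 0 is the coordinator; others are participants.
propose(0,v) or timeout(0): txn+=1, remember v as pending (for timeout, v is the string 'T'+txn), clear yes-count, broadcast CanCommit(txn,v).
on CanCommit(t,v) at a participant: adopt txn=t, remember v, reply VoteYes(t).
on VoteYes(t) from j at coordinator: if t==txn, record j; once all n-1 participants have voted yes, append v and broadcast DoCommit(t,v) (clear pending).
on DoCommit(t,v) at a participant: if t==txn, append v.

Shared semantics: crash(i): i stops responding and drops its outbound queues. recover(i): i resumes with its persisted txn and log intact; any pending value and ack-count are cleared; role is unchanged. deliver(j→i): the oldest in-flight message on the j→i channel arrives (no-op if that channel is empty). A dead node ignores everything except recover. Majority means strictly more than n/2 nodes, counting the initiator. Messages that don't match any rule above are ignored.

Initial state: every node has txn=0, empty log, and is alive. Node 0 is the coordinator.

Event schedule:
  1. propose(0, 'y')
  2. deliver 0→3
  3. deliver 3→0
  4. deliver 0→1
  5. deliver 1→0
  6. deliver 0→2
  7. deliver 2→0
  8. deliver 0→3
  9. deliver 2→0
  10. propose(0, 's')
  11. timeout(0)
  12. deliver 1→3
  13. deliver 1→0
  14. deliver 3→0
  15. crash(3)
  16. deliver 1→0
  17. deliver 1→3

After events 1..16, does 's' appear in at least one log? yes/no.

step 1 propose(0,'y'): 0={coor,t=1,log=-}
step 2 deliver 0→3: 3={part,t=1,log=-}
step 3 deliver 3→0: —
step 4 deliver 0→1: 1={part,t=1,log=-}
step 5 deliver 1→0: —
step 6 deliver 0→2: 2={part,t=1,log=-}
step 7 deliver 2→0: 0={coor,t=1,log=y}
step 8 deliver 0→3: 3={part,t=1,log=y}
step 9 deliver 2→0: —
step 10 propose(0,'s'): 0={coor,t=2,log=y}
step 11 timeout(0): 0={coor,t=3,log=y}
step 12 deliver 1→3: —
step 13 deliver 1→0: —
step 14 deliver 3→0: —
step 15 crash(3): 3={✗part,t=1,log=y}
step 16 deliver 1→0: —

no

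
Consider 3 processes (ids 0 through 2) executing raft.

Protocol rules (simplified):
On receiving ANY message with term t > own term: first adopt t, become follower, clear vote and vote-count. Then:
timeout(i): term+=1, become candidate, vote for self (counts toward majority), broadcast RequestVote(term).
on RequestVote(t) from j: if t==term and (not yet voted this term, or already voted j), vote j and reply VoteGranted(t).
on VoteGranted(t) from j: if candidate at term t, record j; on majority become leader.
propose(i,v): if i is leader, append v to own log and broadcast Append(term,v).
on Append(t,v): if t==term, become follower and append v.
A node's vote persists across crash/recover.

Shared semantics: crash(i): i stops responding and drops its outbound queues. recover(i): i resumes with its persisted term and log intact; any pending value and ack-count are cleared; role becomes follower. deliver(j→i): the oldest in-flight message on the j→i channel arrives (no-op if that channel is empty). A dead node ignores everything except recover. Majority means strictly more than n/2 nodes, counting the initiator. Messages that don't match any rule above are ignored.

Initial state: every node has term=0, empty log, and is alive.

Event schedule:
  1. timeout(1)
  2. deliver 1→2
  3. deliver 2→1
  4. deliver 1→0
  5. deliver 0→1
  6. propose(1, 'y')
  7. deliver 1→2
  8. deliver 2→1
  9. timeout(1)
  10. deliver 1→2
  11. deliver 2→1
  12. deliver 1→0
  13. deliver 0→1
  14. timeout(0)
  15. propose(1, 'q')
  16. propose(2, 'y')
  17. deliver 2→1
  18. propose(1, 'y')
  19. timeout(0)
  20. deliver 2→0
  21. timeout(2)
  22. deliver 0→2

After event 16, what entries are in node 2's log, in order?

1. timeout(1):  <1:cand t1 ->
2. deliver 1→2:  <2:foll t1 ->
3. deliver 2→1:  <1:lead t1 ->
4. deliver 1→0:  <0:foll t1 ->
5. deliver 0→1:  nop
6. propose(1,'y'):  <1:lead t1 y>
7. deliver 1→2:  <2:foll t1 y>
8. deliver 2→1:  nop
9. timeout(1):  <1:cand t2 y>
10. deliver 1→2:  <2:foll t2 y>
11. deliver 2→1:  <1:lead t2 y>
12. deliver 1→0:  <0:foll t1 y>
13. deliver 0→1:  nop
14. timeout(0):  <0:cand t2 y>
15. propose(1,'q'):  <1:lead t2 y,q>
16. propose(2,'y'):  nop

y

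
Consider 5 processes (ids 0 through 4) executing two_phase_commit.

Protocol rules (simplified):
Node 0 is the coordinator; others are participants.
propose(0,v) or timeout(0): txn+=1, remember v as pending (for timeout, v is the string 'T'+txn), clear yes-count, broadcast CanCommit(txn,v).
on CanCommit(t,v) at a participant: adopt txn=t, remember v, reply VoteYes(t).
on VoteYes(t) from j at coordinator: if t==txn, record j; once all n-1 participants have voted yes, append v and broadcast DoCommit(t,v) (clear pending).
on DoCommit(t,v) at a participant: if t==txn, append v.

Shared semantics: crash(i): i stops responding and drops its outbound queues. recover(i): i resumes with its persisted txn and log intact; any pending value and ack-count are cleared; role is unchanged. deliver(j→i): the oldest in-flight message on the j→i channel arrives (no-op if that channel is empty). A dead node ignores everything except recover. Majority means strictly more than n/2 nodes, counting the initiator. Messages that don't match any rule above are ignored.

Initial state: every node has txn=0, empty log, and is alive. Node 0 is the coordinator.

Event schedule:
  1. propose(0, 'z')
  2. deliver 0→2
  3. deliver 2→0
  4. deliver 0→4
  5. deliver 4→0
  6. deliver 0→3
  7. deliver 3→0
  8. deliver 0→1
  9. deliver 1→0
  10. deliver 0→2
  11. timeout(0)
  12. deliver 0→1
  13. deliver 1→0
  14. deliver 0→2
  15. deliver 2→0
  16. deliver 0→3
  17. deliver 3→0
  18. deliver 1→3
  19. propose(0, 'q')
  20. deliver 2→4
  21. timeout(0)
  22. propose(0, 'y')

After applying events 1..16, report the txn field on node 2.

[1] propose(0,'z') → N0(coor t1 [-])
[2] deliver 0→2 → N2(part t1 [-])
[3] deliver 2→0 → ∅
[4] deliver 0→4 → N4(part t1 [-])
[5] deliver 4→0 → ∅
[6] deliver 0→3 → N3(part t1 [-])
[7] deliver 3→0 → ∅
[8] deliver 0→1 → N1(part t1 [-])
[9] deliver 1→0 → N0(coor t1 [z])
[10] deliver 0→2 → N2(part t1 [z])
[11] timeout(0) → N0(coor t2 [z])
[12] deliver 0→1 → N1(part t1 [z])
[13] deliver 1→0 → ∅
[14] deliver 0→2 → N2(part t2 [z])
[15] deliver 2→0 → ∅
[16] deliver 0→3 → N3(part t1 [z])

2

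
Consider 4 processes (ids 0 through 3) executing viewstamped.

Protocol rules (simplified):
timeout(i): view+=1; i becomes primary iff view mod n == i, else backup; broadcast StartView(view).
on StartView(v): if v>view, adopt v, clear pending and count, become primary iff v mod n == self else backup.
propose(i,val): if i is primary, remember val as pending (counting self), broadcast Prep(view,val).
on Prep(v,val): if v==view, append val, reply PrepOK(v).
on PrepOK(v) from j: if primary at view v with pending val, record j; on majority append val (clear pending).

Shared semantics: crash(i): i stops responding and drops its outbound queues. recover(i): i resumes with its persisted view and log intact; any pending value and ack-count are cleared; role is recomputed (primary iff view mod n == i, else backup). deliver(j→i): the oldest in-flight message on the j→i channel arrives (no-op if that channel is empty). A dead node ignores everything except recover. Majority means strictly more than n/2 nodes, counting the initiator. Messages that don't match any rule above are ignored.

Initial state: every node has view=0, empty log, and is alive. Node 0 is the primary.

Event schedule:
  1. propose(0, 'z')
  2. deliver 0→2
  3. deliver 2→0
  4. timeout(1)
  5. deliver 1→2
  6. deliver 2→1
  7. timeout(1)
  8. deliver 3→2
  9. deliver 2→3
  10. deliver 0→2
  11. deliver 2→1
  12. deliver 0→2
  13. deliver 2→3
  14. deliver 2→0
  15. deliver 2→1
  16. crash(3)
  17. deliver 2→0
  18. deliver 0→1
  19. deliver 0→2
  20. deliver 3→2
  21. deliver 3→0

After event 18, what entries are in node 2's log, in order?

z

step 1 propose(0,'z'): —
step 2 deliver 0→2: 2={back,v=0,log=z}
step 3 deliver 2→0: —
step 4 timeout(1): 1={prim,v=1,log=-}
step 5 deliver 1→2: 2={back,v=1,log=z}
step 6 deliver 2→1: —
step 7 timeout(1): 1={back,v=2,log=-}
step 8 deliver 3→2: —
step 9 deliver 2→3: —
step 10 deliver 0→2: —
step 11 deliver 2→1: —
step 12 deliver 0→2: —
step 13 deliver 2→3: —
step 14 deliver 2→0: —
step 15 deliver 2→1: —
step 16 crash(3): 3={✗back,v=0,log=-}
step 17 deliver 2→0: —
step 18 deliver 0→1: —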